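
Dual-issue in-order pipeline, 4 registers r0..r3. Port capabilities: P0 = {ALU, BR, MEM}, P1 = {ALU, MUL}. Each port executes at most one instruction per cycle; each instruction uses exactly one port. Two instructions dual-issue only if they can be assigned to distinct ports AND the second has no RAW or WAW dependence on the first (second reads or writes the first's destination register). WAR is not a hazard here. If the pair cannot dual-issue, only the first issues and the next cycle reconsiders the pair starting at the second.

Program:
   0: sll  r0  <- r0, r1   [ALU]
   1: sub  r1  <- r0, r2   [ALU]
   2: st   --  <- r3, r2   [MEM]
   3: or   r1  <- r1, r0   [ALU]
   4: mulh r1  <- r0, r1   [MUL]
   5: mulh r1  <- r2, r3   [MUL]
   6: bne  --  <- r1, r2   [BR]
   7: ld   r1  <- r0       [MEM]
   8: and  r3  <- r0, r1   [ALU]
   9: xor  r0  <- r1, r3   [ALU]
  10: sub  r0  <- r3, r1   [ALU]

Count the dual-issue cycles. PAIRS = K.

PAIRS = 1

[0] i0  sll.ALU  -- RAW r0
[1] i1,i2  sub.ALU;st.MEM  -- dual
[2] i3  or.ALU  -- RAW+WAW r1
[3] i4  mulh.MUL  -- no-port MUL/MUL
[4] i5  mulh.MUL  -- RAW r1
[5] i6  bne.BR  -- no-port BR/MEM
[6] i7  ld.MEM  -- RAW r1
[7] i8  and.ALU  -- RAW r3
[8] i9  xor.ALU  -- WAW r0
[9] i10  sub.ALU  -- tail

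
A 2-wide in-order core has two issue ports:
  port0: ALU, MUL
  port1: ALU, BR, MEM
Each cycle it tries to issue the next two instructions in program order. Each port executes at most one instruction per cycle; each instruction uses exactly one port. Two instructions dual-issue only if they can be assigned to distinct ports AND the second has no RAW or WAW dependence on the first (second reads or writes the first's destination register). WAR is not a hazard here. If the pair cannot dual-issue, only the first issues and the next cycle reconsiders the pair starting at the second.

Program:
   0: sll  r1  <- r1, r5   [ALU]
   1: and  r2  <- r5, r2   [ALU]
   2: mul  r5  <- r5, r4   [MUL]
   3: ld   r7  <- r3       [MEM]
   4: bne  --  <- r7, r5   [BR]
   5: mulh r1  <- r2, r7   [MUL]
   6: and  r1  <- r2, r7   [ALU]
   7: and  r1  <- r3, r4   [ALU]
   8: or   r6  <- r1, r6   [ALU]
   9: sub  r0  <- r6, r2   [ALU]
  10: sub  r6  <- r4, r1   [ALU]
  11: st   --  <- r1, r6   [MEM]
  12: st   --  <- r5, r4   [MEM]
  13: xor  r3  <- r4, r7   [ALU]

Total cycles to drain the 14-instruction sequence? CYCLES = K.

[0] i0+i1  sll and  -- pair
[1] i2+i3  mul ld  -- pair
[2] i4+i5  bne mulh  -- pair
[3] i6  and  -- WAW r1
[4] i7  and  -- RAW r1
[5] i8  or  -- RAW r6
[6] i9+i10  sub sub  -- pair
[7] i11  st  -- no-port MEM/MEM
[8] i12+i13  st xor  -- pair

CYCLES = 9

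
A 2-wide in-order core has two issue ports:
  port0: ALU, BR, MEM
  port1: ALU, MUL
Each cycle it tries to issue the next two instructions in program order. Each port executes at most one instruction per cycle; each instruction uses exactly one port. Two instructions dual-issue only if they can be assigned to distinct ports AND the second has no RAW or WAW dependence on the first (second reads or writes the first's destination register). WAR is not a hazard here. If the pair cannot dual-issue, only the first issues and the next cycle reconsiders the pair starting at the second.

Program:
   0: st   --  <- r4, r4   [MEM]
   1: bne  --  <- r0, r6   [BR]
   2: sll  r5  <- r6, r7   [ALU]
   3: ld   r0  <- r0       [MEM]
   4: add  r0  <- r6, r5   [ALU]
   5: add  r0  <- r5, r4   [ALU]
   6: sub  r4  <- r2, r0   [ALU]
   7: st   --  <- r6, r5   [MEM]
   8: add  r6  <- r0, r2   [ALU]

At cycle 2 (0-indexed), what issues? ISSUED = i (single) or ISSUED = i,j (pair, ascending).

ISSUED = 3

  cy0 -> i0 (st) no-port MEM/BR
  cy1 -> i1&i2 (bne;sll) dual
  cy2 -> i3 (ld) WAW r0
  cy3 -> i4 (add) WAW r0
  cy4 -> i5 (add) RAW r0
  cy5 -> i6&i7 (sub;st) dual
  cy6 -> i8 (add) tail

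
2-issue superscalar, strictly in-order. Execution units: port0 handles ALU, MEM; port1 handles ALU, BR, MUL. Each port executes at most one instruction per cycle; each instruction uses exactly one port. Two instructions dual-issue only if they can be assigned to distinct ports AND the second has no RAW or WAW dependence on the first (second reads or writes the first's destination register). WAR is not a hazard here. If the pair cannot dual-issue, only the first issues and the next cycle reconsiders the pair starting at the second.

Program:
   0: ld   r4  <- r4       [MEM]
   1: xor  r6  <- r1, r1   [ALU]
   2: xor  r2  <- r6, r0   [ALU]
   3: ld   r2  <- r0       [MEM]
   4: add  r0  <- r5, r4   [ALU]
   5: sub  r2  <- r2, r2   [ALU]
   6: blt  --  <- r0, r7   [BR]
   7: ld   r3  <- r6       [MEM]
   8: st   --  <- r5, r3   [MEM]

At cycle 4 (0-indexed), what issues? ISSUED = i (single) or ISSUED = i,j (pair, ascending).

ISSUED = 7

#0 head=0: ld;xor i0,i1 pair
#1 head=2: xor i2 WAW r2
#2 head=3: ld;add i3,i4 pair
#3 head=5: sub;blt i5,i6 pair
#4 head=7: ld i7 no-port MEM/MEM
#5 head=8: st i8 tail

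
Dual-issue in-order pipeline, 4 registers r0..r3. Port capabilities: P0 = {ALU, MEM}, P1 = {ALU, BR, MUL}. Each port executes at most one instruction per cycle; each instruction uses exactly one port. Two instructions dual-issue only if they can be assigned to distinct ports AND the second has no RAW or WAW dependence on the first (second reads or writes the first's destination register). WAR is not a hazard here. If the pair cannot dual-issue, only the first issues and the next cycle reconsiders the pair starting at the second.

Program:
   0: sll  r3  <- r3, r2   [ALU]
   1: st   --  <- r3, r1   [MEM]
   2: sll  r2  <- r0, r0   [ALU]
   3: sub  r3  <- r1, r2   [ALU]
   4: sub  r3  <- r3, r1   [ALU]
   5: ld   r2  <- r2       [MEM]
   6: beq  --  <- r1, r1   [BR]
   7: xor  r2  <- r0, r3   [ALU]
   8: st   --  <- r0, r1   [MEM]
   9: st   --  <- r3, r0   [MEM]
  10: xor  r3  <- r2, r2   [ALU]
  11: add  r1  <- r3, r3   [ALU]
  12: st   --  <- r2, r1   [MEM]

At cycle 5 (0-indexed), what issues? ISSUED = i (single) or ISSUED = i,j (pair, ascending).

[0] i0  sll  -- RAW r3
[1] i1+i2  st sll  -- dual
[2] i3  sub  -- RAW+WAW r3
[3] i4+i5  sub ld  -- dual
[4] i6+i7  beq xor  -- dual
[5] i8  st  -- no-port MEM/MEM
[6] i9+i10  st xor  -- dual
[7] i11  add  -- RAW r1
[8] i12  st  -- tail

ISSUED = 8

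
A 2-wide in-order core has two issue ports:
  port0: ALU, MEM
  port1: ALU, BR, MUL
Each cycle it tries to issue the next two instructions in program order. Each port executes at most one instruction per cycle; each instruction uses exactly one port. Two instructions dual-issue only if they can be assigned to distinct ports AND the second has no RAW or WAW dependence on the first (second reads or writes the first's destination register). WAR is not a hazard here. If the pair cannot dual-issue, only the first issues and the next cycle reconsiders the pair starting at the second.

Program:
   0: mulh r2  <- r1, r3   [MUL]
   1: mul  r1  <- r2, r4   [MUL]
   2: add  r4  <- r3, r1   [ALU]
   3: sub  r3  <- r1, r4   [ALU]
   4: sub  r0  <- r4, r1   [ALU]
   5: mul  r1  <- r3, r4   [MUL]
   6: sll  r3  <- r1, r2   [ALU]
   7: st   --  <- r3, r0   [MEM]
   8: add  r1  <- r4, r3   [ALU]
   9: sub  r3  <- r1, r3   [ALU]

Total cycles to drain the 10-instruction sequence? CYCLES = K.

t=0 i0:mulh ; no-port MUL/MUL
t=1 i1:mul ; RAW r1
t=2 i2:add ; RAW r4
t=3 i3,i4:sub/sub ; pair
t=4 i5:mul ; RAW r1
t=5 i6:sll ; RAW r3
t=6 i7,i8:st/add ; pair
t=7 i9:sub ; tail

CYCLES = 8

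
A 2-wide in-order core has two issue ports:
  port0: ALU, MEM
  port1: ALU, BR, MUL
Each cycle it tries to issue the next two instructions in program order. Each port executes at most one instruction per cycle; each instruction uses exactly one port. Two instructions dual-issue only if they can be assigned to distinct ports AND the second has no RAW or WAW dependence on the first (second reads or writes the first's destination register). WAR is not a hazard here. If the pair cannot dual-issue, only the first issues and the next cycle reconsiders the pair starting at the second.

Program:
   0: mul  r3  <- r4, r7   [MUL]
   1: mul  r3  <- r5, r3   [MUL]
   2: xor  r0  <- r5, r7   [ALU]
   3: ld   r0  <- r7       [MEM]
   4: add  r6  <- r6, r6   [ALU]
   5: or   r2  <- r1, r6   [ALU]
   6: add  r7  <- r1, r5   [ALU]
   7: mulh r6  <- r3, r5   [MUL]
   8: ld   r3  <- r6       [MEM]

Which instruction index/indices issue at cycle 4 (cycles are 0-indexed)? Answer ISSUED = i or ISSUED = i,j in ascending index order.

t=0 i0:mul ; no-port MUL/MUL
t=1 i1+i2:mul;xor ; 2-wide
t=2 i3+i4:ld;add ; 2-wide
t=3 i5+i6:or;add ; 2-wide
t=4 i7:mulh ; RAW r6
t=5 i8:ld ; tail

ISSUED = 7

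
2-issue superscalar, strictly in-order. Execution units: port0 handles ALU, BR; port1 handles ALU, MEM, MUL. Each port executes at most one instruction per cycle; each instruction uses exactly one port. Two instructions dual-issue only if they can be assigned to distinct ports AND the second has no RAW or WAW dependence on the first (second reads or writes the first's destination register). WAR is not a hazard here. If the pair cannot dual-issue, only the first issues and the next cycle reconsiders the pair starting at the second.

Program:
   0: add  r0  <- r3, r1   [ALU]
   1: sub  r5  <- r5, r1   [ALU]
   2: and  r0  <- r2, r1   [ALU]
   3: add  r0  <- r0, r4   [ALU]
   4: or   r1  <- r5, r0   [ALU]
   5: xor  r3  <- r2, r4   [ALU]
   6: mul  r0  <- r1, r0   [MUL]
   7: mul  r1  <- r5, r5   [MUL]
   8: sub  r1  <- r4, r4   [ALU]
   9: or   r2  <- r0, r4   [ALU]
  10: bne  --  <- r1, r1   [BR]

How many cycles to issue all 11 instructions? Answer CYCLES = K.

0. add sub @i0&i1  | pair
1. and @i2  | RAW+WAW r0
2. add @i3  | RAW r0
3. or xor @i4&i5  | pair
4. mul @i6  | no-port MUL/MUL
5. mul @i7  | WAW r1
6. sub or @i8&i9  | pair
7. bne @i10  | tail

CYCLES = 8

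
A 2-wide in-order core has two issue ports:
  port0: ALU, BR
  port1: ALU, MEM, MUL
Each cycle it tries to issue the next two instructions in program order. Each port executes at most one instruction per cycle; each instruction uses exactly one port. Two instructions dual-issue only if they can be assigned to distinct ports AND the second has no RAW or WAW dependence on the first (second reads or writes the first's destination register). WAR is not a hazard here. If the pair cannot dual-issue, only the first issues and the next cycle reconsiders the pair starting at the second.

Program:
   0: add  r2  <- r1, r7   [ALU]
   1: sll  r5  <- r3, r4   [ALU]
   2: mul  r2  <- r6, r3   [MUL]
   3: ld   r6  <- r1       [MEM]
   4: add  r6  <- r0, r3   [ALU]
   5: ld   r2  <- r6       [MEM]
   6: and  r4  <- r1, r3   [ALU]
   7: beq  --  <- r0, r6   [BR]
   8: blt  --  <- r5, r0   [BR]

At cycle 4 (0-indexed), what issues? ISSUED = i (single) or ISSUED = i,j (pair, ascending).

ISSUED = 5,6

c0: i0&i1 add.ALU+sll.ALU  pair
c1: i2 mul.MUL  no-port MUL/MEM
c2: i3 ld.MEM  WAW r6
c3: i4 add.ALU  RAW r6
c4: i5&i6 ld.MEM+and.ALU  pair
c5: i7 beq.BR  no-port BR/BR
c6: i8 blt.BR  tail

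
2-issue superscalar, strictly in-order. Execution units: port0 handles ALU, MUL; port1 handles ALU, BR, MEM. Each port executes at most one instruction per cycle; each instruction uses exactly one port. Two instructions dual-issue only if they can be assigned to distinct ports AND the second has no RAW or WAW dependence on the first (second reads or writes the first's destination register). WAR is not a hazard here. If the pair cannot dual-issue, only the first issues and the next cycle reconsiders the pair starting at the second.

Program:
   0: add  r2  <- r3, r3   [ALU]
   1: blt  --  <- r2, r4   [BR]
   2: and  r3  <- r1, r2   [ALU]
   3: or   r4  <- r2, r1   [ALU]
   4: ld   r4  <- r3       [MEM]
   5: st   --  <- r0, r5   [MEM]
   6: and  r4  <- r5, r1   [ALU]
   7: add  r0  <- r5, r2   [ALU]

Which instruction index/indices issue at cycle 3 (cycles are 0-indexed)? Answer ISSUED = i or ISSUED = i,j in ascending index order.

c0: i0 add.ALU  RAW r2
c1: i1/i2 blt.BR/and.ALU  2-wide
c2: i3 or.ALU  WAW r4
c3: i4 ld.MEM  no-port MEM/MEM
c4: i5/i6 st.MEM/and.ALU  2-wide
c5: i7 add.ALU  tail

ISSUED = 4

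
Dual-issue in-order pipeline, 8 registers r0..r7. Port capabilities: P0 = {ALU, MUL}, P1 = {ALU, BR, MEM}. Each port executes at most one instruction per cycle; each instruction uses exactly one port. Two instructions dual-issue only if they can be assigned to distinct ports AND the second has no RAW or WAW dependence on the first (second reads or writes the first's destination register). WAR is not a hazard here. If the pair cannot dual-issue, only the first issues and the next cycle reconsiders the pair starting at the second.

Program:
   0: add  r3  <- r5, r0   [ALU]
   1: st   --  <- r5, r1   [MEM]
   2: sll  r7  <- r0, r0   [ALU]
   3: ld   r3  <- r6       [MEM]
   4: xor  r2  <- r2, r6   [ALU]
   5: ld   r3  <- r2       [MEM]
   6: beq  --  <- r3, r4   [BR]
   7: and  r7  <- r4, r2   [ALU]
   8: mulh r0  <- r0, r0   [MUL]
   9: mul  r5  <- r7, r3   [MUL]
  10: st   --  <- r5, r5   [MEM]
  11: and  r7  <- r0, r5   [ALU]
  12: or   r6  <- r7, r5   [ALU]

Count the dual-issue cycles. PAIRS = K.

PAIRS = 4

t=0 i0&i1:add.ALU st.MEM ; pair
t=1 i2&i3:sll.ALU ld.MEM ; pair
t=2 i4:xor.ALU ; RAW r2
t=3 i5:ld.MEM ; no-port MEM/BR
t=4 i6&i7:beq.BR and.ALU ; pair
t=5 i8:mulh.MUL ; no-port MUL/MUL
t=6 i9:mul.MUL ; RAW r5
t=7 i10&i11:st.MEM and.ALU ; pair
t=8 i12:or.ALU ; tail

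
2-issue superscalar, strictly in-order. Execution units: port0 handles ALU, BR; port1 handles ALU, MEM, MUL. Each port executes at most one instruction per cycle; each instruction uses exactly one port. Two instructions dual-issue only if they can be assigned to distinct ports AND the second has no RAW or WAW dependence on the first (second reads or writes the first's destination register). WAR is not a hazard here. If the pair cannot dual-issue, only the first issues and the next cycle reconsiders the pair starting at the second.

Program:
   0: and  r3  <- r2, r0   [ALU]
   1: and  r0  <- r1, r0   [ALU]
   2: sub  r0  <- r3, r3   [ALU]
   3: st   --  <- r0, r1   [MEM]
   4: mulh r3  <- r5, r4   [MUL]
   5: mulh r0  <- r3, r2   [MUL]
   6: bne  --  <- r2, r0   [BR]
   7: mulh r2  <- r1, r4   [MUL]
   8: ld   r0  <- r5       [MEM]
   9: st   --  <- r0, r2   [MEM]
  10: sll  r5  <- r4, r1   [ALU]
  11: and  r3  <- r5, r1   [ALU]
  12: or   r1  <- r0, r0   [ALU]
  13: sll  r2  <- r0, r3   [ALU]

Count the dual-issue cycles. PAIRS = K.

c0: i0/i1 and.ALU/and.ALU  dual
c1: i2 sub.ALU  RAW r0
c2: i3 st.MEM  no-port MEM/MUL
c3: i4 mulh.MUL  no-port MUL/MUL
c4: i5 mulh.MUL  RAW r0
c5: i6/i7 bne.BR/mulh.MUL  dual
c6: i8 ld.MEM  no-port MEM/MEM
c7: i9/i10 st.MEM/sll.ALU  dual
c8: i11/i12 and.ALU/or.ALU  dual
c9: i13 sll.ALU  tail

PAIRS = 4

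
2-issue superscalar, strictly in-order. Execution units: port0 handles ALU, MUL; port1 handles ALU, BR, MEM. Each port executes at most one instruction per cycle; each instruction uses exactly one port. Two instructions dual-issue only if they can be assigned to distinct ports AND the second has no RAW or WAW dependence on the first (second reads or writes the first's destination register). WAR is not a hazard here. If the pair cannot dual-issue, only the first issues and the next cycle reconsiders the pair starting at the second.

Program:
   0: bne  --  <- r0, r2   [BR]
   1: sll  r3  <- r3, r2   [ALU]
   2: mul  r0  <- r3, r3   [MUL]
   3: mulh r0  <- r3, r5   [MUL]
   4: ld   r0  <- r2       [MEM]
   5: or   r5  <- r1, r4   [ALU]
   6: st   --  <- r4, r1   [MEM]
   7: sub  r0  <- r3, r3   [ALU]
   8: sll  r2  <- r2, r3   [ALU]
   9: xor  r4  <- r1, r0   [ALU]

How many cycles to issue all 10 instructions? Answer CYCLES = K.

  cy0 -> i0+i1 (bne sll) dual
  cy1 -> i2 (mul) no-port MUL/MUL
  cy2 -> i3 (mulh) WAW r0
  cy3 -> i4+i5 (ld or) dual
  cy4 -> i6+i7 (st sub) dual
  cy5 -> i8+i9 (sll xor) dual

CYCLES = 6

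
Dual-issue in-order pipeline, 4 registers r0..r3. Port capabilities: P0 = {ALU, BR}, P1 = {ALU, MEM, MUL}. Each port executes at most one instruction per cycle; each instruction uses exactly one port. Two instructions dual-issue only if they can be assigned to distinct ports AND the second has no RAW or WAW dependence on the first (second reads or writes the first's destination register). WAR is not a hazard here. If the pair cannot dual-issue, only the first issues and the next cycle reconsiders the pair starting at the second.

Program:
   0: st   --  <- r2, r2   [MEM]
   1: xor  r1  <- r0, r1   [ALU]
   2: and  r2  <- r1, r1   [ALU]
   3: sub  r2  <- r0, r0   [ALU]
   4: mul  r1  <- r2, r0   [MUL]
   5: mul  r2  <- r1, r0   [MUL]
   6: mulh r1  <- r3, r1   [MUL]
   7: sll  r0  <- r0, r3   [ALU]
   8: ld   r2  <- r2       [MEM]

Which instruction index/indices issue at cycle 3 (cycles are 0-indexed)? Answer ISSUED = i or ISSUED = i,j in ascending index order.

ISSUED = 4

0. st.MEM xor.ALU @i0/i1  | 2-wide
1. and.ALU @i2  | WAW r2
2. sub.ALU @i3  | RAW r2
3. mul.MUL @i4  | no-port MUL/MUL
4. mul.MUL @i5  | no-port MUL/MUL
5. mulh.MUL sll.ALU @i6/i7  | 2-wide
6. ld.MEM @i8  | tail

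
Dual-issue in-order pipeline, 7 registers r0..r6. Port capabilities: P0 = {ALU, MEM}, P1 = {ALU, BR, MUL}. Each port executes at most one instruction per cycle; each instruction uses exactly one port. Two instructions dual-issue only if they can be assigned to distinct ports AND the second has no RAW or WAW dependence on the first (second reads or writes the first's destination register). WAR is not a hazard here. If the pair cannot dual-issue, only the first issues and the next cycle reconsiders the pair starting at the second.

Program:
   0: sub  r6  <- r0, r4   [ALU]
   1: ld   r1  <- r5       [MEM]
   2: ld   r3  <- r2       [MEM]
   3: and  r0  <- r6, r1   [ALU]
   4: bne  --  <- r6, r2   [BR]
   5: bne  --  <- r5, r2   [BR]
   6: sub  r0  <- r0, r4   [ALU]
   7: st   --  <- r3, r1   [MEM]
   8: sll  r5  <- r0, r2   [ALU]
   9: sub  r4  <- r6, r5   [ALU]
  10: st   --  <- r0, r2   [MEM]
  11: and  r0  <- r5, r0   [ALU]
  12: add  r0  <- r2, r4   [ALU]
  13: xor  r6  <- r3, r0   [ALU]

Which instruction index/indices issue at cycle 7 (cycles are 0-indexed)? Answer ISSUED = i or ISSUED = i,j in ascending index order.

ISSUED = 12

c0: i0,i1 sub ld  pair
c1: i2,i3 ld and  pair
c2: i4 bne  no-port BR/BR
c3: i5,i6 bne sub  pair
c4: i7,i8 st sll  pair
c5: i9,i10 sub st  pair
c6: i11 and  WAW r0
c7: i12 add  RAW r0
c8: i13 xor  tail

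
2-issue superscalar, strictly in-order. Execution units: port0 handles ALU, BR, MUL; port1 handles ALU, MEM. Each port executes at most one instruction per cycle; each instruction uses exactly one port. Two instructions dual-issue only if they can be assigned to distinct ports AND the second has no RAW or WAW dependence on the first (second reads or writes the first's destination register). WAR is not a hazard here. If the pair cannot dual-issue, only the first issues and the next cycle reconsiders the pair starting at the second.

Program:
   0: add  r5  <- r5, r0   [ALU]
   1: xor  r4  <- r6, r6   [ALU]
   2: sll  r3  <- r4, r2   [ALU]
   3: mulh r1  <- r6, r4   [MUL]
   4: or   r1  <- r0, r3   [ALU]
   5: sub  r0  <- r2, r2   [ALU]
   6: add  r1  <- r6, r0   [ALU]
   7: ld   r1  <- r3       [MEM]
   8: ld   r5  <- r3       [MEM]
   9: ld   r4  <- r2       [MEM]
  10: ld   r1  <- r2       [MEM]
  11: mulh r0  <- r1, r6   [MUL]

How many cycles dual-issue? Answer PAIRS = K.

c0: i0/i1 add.ALU+xor.ALU  dual
c1: i2/i3 sll.ALU+mulh.MUL  dual
c2: i4/i5 or.ALU+sub.ALU  dual
c3: i6 add.ALU  WAW r1
c4: i7 ld.MEM  no-port MEM/MEM
c5: i8 ld.MEM  no-port MEM/MEM
c6: i9 ld.MEM  no-port MEM/MEM
c7: i10 ld.MEM  RAW r1
c8: i11 mulh.MUL  tail

PAIRS = 3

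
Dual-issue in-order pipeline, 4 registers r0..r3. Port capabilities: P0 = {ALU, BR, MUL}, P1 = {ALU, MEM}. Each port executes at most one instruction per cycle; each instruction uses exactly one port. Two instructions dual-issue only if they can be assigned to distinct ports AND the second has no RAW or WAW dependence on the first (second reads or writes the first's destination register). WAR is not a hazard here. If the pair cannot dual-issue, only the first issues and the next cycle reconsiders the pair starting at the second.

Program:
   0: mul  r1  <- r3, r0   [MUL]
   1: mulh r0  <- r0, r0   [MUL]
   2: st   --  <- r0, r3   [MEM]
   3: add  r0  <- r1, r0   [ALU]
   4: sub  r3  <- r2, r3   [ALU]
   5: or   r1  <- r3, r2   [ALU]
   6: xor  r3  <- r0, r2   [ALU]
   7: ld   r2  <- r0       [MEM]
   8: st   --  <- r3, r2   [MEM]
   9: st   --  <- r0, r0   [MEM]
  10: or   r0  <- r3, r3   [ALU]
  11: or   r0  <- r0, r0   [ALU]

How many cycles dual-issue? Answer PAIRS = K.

  cy0 -> i0 (mul) no-port MUL/MUL
  cy1 -> i1 (mulh) RAW r0
  cy2 -> i2+i3 (st/add) pair
  cy3 -> i4 (sub) RAW r3
  cy4 -> i5+i6 (or/xor) pair
  cy5 -> i7 (ld) no-port MEM/MEM
  cy6 -> i8 (st) no-port MEM/MEM
  cy7 -> i9+i10 (st/or) pair
  cy8 -> i11 (or) tail

PAIRS = 3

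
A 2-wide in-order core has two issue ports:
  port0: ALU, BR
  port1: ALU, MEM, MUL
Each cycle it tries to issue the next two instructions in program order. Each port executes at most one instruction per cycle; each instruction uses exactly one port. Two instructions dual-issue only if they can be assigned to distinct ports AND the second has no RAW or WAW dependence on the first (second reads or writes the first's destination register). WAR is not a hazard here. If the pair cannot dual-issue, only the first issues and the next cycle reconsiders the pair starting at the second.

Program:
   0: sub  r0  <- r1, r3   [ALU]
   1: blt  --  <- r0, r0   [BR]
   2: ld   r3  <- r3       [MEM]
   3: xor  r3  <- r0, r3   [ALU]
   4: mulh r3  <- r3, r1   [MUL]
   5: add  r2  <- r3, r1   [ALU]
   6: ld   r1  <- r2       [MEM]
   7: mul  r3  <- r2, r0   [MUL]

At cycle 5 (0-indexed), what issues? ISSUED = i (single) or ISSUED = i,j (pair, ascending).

t=0 i0:sub ; RAW r0
t=1 i1&i2:blt/ld ; 2-wide
t=2 i3:xor ; RAW+WAW r3
t=3 i4:mulh ; RAW r3
t=4 i5:add ; RAW r2
t=5 i6:ld ; no-port MEM/MUL
t=6 i7:mul ; tail

ISSUED = 6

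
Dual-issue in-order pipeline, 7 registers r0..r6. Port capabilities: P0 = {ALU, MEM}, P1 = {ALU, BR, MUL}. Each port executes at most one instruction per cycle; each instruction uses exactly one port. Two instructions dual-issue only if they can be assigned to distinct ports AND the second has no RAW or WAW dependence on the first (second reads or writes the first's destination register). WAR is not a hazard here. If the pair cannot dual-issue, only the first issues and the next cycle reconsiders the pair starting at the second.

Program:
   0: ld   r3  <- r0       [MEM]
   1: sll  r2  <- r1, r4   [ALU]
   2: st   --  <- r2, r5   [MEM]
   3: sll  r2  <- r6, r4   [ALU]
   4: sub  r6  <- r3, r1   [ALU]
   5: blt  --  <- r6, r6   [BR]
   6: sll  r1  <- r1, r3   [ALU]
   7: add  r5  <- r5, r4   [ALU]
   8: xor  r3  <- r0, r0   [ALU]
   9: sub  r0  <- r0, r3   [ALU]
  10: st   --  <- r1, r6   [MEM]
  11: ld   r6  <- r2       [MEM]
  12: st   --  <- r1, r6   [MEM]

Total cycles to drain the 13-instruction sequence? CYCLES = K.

[0] i0&i1  ld.MEM+sll.ALU  -- 2-wide
[1] i2&i3  st.MEM+sll.ALU  -- 2-wide
[2] i4  sub.ALU  -- RAW r6
[3] i5&i6  blt.BR+sll.ALU  -- 2-wide
[4] i7&i8  add.ALU+xor.ALU  -- 2-wide
[5] i9&i10  sub.ALU+st.MEM  -- 2-wide
[6] i11  ld.MEM  -- no-port MEM/MEM
[7] i12  st.MEM  -- tail

CYCLES = 8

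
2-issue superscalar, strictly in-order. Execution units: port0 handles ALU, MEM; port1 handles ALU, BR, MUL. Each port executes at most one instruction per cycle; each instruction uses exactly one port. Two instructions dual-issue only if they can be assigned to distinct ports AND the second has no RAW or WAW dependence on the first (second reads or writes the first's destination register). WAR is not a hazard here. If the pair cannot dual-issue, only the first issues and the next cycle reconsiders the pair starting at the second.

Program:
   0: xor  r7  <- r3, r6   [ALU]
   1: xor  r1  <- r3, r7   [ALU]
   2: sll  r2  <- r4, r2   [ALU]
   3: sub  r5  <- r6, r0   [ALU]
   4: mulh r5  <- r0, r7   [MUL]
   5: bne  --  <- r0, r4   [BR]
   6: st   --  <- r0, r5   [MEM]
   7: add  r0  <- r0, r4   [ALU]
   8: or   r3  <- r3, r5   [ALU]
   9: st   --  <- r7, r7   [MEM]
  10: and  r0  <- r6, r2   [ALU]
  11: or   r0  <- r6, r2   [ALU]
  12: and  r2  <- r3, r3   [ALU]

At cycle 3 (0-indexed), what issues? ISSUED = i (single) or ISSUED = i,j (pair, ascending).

0. xor @i0  | RAW r7
1. xor+sll @i1&i2  | pair
2. sub @i3  | WAW r5
3. mulh @i4  | no-port MUL/BR
4. bne+st @i5&i6  | pair
5. add+or @i7&i8  | pair
6. st+and @i9&i10  | pair
7. or+and @i11&i12  | pair

ISSUED = 4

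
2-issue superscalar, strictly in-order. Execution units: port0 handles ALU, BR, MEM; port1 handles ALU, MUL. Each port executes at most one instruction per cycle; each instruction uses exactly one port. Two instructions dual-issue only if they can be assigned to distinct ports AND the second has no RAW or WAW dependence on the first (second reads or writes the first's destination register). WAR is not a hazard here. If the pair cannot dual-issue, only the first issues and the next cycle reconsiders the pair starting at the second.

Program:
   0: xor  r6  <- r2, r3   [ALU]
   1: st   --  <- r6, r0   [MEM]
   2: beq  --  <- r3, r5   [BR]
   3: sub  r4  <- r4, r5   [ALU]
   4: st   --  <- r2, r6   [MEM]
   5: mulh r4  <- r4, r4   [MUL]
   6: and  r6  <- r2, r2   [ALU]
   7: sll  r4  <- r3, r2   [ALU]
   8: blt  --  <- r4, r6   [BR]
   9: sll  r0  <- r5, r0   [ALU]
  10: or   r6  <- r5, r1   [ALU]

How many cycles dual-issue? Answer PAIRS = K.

PAIRS = 4

c0: i0 xor  RAW r6
c1: i1 st  no-port MEM/BR
c2: i2/i3 beq+sub  2-wide
c3: i4/i5 st+mulh  2-wide
c4: i6/i7 and+sll  2-wide
c5: i8/i9 blt+sll  2-wide
c6: i10 or  tail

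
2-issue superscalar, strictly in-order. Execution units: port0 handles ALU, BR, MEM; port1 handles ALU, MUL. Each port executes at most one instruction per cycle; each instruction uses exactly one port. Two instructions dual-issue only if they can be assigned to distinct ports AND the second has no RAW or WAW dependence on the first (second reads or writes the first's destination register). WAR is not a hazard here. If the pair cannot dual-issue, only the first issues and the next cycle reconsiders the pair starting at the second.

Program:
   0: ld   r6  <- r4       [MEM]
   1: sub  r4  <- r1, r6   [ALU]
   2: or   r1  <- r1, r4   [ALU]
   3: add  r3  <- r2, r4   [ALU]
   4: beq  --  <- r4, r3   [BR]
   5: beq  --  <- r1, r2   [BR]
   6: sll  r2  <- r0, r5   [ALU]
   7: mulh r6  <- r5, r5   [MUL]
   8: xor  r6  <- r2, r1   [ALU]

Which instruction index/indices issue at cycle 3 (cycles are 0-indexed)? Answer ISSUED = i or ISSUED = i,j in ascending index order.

ISSUED = 4

c0: i0 ld.MEM  RAW r6
c1: i1 sub.ALU  RAW r4
c2: i2/i3 or.ALU add.ALU  dual
c3: i4 beq.BR  no-port BR/BR
c4: i5/i6 beq.BR sll.ALU  dual
c5: i7 mulh.MUL  WAW r6
c6: i8 xor.ALU  tail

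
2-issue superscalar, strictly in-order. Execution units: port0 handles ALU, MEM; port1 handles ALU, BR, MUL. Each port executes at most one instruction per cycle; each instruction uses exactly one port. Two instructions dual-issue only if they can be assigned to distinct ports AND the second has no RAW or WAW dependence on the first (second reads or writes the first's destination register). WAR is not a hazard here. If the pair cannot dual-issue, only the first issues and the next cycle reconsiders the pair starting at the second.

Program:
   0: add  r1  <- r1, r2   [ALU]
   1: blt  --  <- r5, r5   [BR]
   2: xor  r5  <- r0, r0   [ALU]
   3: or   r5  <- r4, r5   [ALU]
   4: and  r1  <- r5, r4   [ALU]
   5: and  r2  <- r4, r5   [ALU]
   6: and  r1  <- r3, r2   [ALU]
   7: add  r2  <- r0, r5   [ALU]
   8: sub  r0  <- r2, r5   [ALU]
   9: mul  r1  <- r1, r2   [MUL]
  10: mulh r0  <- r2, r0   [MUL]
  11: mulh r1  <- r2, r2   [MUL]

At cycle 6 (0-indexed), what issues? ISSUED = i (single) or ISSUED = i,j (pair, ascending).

ISSUED = 10

c0: i0+i1 add.ALU/blt.BR  2-wide
c1: i2 xor.ALU  RAW+WAW r5
c2: i3 or.ALU  RAW r5
c3: i4+i5 and.ALU/and.ALU  2-wide
c4: i6+i7 and.ALU/add.ALU  2-wide
c5: i8+i9 sub.ALU/mul.MUL  2-wide
c6: i10 mulh.MUL  no-port MUL/MUL
c7: i11 mulh.MUL  tail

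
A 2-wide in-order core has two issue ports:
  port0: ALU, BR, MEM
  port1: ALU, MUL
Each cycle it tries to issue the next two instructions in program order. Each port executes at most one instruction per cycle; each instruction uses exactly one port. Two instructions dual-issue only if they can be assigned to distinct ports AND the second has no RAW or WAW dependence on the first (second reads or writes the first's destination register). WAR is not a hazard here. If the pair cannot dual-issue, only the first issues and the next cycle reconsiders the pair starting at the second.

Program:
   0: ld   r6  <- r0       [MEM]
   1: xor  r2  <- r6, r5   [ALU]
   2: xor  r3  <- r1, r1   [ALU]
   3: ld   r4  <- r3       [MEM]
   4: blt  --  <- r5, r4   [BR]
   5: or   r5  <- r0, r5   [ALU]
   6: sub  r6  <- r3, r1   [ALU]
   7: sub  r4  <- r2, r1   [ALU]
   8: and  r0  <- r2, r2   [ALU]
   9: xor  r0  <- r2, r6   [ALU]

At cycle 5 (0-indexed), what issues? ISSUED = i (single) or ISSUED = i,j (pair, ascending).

ISSUED = 8

#0 head=0: ld.MEM i0 RAW r6
#1 head=1: xor.ALU/xor.ALU i1&i2 pair
#2 head=3: ld.MEM i3 no-port MEM/BR
#3 head=4: blt.BR/or.ALU i4&i5 pair
#4 head=6: sub.ALU/sub.ALU i6&i7 pair
#5 head=8: and.ALU i8 WAW r0
#6 head=9: xor.ALU i9 tail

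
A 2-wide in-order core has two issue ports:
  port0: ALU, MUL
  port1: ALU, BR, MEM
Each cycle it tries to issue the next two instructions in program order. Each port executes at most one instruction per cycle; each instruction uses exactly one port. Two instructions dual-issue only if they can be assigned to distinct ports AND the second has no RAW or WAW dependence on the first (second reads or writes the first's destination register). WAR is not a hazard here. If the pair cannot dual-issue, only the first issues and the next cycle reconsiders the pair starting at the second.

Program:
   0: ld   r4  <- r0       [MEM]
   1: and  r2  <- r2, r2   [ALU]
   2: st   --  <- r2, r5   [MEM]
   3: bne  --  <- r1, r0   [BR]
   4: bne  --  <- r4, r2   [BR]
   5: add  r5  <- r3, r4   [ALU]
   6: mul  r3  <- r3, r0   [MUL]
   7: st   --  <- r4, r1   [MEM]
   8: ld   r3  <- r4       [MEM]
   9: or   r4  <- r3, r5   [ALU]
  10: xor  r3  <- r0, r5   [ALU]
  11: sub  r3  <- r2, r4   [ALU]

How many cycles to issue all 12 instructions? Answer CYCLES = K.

CYCLES = 8

#0 head=0: ld and i0/i1 2-wide
#1 head=2: st i2 no-port MEM/BR
#2 head=3: bne i3 no-port BR/BR
#3 head=4: bne add i4/i5 2-wide
#4 head=6: mul st i6/i7 2-wide
#5 head=8: ld i8 RAW r3
#6 head=9: or xor i9/i10 2-wide
#7 head=11: sub i11 tail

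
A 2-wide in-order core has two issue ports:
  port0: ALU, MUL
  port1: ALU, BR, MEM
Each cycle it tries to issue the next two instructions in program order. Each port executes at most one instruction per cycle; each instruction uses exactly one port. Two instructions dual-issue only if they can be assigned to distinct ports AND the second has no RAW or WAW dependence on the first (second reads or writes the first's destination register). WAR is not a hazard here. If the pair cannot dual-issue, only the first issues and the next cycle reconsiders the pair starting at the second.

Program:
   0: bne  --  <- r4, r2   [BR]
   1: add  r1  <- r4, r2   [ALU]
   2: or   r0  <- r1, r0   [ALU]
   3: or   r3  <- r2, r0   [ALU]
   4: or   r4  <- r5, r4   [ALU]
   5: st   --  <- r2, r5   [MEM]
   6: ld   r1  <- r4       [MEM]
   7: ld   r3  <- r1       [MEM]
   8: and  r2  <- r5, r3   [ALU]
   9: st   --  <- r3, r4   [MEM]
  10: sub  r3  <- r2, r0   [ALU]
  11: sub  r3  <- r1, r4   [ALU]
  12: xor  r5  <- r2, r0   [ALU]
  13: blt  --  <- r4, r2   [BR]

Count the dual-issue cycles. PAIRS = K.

#0 head=0: bne.BR add.ALU i0&i1 pair
#1 head=2: or.ALU i2 RAW r0
#2 head=3: or.ALU or.ALU i3&i4 pair
#3 head=5: st.MEM i5 no-port MEM/MEM
#4 head=6: ld.MEM i6 no-port MEM/MEM
#5 head=7: ld.MEM i7 RAW r3
#6 head=8: and.ALU st.MEM i8&i9 pair
#7 head=10: sub.ALU i10 WAW r3
#8 head=11: sub.ALU xor.ALU i11&i12 pair
#9 head=13: blt.BR i13 tail

PAIRS = 4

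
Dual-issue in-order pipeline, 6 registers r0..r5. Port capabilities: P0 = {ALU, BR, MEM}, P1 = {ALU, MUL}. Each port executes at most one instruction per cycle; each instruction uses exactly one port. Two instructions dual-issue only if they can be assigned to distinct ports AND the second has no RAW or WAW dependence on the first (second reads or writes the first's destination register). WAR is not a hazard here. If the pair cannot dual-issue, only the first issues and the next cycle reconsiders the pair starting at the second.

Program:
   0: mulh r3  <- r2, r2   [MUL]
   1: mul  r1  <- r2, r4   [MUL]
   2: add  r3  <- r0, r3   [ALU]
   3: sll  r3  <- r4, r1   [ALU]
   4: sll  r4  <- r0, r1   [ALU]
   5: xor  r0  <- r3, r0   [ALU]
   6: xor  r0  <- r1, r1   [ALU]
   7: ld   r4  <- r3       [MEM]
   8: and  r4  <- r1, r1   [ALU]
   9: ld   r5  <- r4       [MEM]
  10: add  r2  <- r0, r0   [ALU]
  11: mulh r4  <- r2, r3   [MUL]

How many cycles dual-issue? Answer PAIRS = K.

PAIRS = 4

t=0 i0:mulh ; no-port MUL/MUL
t=1 i1+i2:mul+add ; pair
t=2 i3+i4:sll+sll ; pair
t=3 i5:xor ; WAW r0
t=4 i6+i7:xor+ld ; pair
t=5 i8:and ; RAW r4
t=6 i9+i10:ld+add ; pair
t=7 i11:mulh ; tail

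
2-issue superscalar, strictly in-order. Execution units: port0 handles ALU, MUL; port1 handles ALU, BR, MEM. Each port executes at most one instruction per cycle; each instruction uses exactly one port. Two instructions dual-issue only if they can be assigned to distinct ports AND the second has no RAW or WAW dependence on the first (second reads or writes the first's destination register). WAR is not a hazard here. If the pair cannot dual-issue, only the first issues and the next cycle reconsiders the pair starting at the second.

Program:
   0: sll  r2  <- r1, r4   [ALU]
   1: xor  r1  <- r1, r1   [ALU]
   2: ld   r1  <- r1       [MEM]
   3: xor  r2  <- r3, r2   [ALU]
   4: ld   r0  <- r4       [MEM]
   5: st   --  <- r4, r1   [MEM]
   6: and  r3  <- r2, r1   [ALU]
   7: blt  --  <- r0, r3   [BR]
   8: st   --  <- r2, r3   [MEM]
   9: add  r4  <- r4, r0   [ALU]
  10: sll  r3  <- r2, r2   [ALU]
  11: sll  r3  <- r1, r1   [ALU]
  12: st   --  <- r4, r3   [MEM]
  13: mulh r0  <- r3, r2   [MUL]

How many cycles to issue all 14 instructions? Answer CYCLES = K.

0. sll/xor @i0/i1  | dual
1. ld/xor @i2/i3  | dual
2. ld @i4  | no-port MEM/MEM
3. st/and @i5/i6  | dual
4. blt @i7  | no-port BR/MEM
5. st/add @i8/i9  | dual
6. sll @i10  | WAW r3
7. sll @i11  | RAW r3
8. st/mulh @i12/i13  | dual

CYCLES = 9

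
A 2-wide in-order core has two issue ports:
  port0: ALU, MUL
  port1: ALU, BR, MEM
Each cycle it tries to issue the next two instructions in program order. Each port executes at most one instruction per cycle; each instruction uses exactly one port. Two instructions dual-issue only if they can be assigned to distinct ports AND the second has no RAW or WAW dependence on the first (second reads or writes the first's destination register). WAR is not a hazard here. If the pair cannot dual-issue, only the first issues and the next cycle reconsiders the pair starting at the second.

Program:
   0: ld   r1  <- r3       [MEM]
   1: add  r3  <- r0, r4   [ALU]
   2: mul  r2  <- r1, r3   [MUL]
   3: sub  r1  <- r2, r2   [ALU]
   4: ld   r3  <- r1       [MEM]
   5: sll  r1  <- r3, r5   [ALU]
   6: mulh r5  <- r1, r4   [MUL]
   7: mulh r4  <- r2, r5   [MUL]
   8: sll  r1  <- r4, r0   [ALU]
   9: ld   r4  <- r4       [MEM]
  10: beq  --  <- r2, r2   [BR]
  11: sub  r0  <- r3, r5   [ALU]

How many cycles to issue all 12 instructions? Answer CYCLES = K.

c0: i0,i1 ld.MEM add.ALU  2-wide
c1: i2 mul.MUL  RAW r2
c2: i3 sub.ALU  RAW r1
c3: i4 ld.MEM  RAW r3
c4: i5 sll.ALU  RAW r1
c5: i6 mulh.MUL  no-port MUL/MUL
c6: i7 mulh.MUL  RAW r4
c7: i8,i9 sll.ALU ld.MEM  2-wide
c8: i10,i11 beq.BR sub.ALU  2-wide

CYCLES = 9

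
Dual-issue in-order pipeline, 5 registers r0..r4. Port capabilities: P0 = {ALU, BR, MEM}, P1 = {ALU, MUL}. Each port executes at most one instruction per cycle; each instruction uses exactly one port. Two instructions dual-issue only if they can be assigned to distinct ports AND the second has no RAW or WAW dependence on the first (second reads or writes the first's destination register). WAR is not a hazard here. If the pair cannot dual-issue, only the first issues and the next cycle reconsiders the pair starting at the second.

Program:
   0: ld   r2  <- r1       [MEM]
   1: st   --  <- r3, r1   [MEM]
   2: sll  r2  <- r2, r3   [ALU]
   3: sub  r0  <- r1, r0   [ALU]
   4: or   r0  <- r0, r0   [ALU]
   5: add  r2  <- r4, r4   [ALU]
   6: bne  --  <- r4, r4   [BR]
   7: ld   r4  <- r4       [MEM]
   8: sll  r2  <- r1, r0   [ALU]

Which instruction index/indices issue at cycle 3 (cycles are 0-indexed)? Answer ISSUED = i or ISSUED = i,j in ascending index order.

c0: i0 ld.MEM  no-port MEM/MEM
c1: i1/i2 st.MEM/sll.ALU  2-wide
c2: i3 sub.ALU  RAW+WAW r0
c3: i4/i5 or.ALU/add.ALU  2-wide
c4: i6 bne.BR  no-port BR/MEM
c5: i7/i8 ld.MEM/sll.ALU  2-wide

ISSUED = 4,5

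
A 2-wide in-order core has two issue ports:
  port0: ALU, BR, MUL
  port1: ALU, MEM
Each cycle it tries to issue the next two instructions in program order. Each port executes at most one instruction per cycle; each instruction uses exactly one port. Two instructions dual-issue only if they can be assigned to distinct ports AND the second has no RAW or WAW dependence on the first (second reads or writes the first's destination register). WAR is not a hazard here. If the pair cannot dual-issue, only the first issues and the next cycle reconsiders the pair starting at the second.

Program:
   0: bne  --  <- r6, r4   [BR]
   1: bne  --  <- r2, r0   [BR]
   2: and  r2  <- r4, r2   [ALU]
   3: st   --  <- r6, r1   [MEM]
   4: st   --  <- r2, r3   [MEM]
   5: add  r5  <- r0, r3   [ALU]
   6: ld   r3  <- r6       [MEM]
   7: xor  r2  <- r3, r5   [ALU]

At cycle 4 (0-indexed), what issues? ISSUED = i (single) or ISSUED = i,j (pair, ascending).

ISSUED = 6

#0 head=0: bne i0 no-port BR/BR
#1 head=1: bne+and i1+i2 dual
#2 head=3: st i3 no-port MEM/MEM
#3 head=4: st+add i4+i5 dual
#4 head=6: ld i6 RAW r3
#5 head=7: xor i7 tail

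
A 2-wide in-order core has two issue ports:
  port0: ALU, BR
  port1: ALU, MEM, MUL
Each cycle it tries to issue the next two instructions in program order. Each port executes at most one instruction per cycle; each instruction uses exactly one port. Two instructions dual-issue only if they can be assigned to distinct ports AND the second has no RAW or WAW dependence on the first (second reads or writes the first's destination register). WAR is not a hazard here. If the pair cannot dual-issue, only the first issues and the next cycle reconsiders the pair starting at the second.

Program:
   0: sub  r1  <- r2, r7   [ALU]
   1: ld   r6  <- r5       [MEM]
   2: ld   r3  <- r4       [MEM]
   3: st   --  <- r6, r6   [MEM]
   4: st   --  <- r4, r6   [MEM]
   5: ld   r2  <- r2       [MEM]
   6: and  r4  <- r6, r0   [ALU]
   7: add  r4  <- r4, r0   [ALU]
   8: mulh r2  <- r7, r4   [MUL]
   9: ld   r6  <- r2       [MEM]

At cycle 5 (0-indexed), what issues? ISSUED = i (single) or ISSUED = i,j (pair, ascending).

ISSUED = 7

  cy0 -> i0/i1 (sub/ld) dual
  cy1 -> i2 (ld) no-port MEM/MEM
  cy2 -> i3 (st) no-port MEM/MEM
  cy3 -> i4 (st) no-port MEM/MEM
  cy4 -> i5/i6 (ld/and) dual
  cy5 -> i7 (add) RAW r4
  cy6 -> i8 (mulh) no-port MUL/MEM
  cy7 -> i9 (ld) tail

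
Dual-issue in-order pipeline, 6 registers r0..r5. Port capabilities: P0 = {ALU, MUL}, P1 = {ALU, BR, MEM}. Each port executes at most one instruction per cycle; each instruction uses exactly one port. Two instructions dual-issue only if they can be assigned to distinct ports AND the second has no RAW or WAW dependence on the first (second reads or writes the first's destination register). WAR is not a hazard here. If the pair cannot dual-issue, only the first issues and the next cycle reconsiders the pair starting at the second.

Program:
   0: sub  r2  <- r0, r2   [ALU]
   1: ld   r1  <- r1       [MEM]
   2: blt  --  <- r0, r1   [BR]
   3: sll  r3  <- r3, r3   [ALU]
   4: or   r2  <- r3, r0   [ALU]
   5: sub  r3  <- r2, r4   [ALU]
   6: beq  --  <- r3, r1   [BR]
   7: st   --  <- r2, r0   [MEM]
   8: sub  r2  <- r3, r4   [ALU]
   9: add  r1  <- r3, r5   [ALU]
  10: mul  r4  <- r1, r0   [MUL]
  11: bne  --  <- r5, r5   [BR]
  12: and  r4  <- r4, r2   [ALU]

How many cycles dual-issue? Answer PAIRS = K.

#0 head=0: sub ld i0/i1 pair
#1 head=2: blt sll i2/i3 pair
#2 head=4: or i4 RAW r2
#3 head=5: sub i5 RAW r3
#4 head=6: beq i6 no-port BR/MEM
#5 head=7: st sub i7/i8 pair
#6 head=9: add i9 RAW r1
#7 head=10: mul bne i10/i11 pair
#8 head=12: and i12 tail

PAIRS = 4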